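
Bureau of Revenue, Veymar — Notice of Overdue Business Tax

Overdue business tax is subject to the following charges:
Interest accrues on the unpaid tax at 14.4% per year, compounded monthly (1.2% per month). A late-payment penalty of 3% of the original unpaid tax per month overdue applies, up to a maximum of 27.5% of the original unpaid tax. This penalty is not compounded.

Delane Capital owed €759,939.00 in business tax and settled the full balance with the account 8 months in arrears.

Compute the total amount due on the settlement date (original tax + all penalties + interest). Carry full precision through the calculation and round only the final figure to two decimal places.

€1,018,417.23

Penalty: 8 × 3% × €759,939.00 = €182,385.36 (below the 27.5% cap of €208,983.23…)
Interest: €759,939.00 × ((1 + 0.012)^8 − 1) = €759,939.00 × 0.1001302… = €76,092.8695…
Total = €759,939.00 + €182,385.3600 + €76,092.8695… = €1,018,417.23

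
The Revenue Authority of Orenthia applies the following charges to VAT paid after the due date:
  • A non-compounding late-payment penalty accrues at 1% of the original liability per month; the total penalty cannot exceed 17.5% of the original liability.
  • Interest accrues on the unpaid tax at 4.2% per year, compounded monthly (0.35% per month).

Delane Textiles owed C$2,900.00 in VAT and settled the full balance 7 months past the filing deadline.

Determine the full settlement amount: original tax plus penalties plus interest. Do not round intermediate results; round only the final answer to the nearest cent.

C$3,174.80

Penalty: 7 × 1% × C$2,900.00 = C$203.00 (below the 17.5% cap of C$507.50)
Interest: C$2,900.00 × ((1 + 0.0035)^7 − 1) = C$2,900.00 × 0.0247588… = C$71.8004…
Total = C$2,900.00 + C$203.0000 + C$71.8004… = C$3,174.80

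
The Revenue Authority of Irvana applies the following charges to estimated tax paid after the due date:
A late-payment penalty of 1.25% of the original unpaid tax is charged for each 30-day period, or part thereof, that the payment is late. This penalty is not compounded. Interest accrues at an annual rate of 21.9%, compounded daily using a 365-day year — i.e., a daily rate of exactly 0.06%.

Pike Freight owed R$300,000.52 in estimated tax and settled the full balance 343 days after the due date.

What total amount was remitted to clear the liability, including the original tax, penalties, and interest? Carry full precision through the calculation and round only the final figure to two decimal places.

Penalty periods: ⌈343/30⌉ = 12; penalty = 12 × 1.25% × R$300,000.52 = R$45,000.08…
Interest: R$300,000.52 × ((1 + 0.0006)^343 − 1) = R$300,000.52 × 0.22843166… = R$68,529.6175…
Total = R$300,000.52 + R$45,000.0780 + R$68,529.6175… = R$413,530.22

R$413,530.22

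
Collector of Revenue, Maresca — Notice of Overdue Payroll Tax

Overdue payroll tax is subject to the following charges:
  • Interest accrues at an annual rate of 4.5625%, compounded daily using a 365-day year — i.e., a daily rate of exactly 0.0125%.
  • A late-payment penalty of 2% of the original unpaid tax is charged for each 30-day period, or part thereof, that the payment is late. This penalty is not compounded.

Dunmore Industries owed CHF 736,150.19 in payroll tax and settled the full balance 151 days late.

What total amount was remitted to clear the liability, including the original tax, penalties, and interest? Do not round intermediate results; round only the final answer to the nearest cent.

Penalty periods: ⌈151/30⌉ = 6; penalty = 6 × 2% × CHF 736,150.19 = CHF 88,338.02…
Interest: CHF 736,150.19 × ((1 + 0.000125)^151 − 1) = CHF 736,150.19 × 0.01905306… = CHF 14,025.9114…
Total = CHF 736,150.19 + CHF 88,338.0228 + CHF 14,025.9114… = CHF 838,514.12

CHF 838,514.12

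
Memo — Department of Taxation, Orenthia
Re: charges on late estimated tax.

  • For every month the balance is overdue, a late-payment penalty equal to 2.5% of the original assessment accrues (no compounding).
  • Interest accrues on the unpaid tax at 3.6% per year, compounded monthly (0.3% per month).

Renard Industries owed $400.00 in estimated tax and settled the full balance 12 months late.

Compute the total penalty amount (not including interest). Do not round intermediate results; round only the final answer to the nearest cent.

Late-payment penalty: 12 × 2.5% × $400.00 = $120.00

$120.00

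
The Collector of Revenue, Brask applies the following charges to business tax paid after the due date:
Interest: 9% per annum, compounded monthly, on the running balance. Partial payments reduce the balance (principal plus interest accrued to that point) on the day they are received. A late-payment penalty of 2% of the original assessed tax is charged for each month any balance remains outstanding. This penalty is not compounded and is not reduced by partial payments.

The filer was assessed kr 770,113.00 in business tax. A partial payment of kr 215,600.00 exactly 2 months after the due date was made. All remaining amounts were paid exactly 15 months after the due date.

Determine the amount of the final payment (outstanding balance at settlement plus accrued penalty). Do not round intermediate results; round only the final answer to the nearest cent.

kr 854,890.85

Monthly rate = 9% ÷ 12 = 0.75%
Balance at month 2: kr 770,113.0000 × (1 + 0.0075)^2 = kr 781,708.0139…
After kr 215,600.00 payment: kr 781,708.0139… − kr 215,600.00 = kr 566,108.0139…
Balance at month 15: kr 566,108.0139… × (1 + 0.0075)^13 = kr 623,856.9468…
Penalty: 15 × 2% × kr 770,113.00 = kr 231,033.90
Final settlement = outstanding balance + penalty = kr 623,856.9468… + kr 231,033.90 = kr 854,890.85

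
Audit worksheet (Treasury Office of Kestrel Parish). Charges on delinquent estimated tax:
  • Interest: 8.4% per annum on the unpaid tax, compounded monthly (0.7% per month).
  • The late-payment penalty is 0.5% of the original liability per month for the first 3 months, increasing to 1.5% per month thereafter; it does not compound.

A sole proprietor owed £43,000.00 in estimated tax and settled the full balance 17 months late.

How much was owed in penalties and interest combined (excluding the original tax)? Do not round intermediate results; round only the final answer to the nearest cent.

£15,088.83

Penalty, months 1–3: 3 × 0.5% × £43,000.00 = £645.00
Penalty, months 4–17: 14 × 1.5% × £43,000.00 = £9,030.00
Interest: £43,000.00 × ((1 + 0.007)^17 − 1) = £43,000.00 × 0.1259031… = £5,413.8316…
Penalties + interest = £9,675.0000 + £5,413.8316… = £15,088.83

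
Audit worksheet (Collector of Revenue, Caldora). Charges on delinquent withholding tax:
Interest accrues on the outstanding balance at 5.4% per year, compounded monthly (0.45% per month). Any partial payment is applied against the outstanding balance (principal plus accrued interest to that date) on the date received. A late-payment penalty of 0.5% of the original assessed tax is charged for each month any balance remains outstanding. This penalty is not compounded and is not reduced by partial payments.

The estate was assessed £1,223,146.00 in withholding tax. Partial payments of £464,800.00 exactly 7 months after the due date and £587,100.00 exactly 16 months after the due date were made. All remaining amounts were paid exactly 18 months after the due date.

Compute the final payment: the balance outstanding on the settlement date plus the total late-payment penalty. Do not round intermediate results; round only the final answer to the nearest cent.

£355,457.97

Balance at month 7: £1,223,146.0000 × (1 + 0.0045)^7 = £1,262,199.1605…
After £464,800.00 payment: £1,262,199.1605… − £464,800.00 = £797,399.1605…
Balance at month 16: £797,399.1605… × (1 + 0.0045)^9 = £830,281.2756…
After £587,100.00 payment: £830,281.2756… − £587,100.00 = £243,181.2756…
Balance at month 18: £243,181.2756… × (1 + 0.0045)^2 = £245,374.8315…
Penalty: 18 × 0.5% × £1,223,146.00 = £110,083.14
Final settlement = outstanding balance + penalty = £245,374.8315… + £110,083.14 = £355,457.97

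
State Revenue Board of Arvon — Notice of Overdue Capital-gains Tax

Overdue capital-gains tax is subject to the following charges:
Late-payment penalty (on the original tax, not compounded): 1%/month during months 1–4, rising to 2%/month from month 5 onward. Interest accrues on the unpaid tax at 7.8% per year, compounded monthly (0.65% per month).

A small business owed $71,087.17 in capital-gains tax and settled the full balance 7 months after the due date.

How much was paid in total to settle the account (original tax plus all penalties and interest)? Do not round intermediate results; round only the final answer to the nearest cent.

Penalty, months 1–4: 4 × 1% × $71,087.17 = $2,843.49…
Penalty, months 5–7: 3 × 2% × $71,087.17 = $4,265.23…
Interest: $71,087.17 × ((1 + 0.0065)^7 − 1) = $71,087.17 × 0.0463969… = $3,298.2261…
Total = $71,087.17 + $7,108.7170 + $3,298.2261… = $81,494.11

$81,494.11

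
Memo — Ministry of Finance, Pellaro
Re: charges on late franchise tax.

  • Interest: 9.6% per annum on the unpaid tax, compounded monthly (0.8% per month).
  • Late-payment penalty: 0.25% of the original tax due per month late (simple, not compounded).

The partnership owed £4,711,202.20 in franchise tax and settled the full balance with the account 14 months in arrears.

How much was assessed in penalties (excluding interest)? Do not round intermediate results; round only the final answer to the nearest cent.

Late-payment penalty = 0.25% × £4,711,202.20 × 14 mo = £164,892.08…

£164,892.08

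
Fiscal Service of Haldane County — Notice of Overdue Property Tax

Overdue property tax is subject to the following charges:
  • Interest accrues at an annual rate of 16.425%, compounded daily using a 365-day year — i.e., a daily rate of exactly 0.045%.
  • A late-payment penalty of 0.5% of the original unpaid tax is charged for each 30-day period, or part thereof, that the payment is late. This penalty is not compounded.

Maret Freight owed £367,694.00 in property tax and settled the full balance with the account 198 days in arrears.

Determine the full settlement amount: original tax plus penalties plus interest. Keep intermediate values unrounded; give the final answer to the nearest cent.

Penalty periods: ⌈198/30⌉ = 7; penalty = 7 × 0.5% × £367,694.00 = £12,869.29
Interest: £367,694.00 × ((1 + 0.00045)^198 − 1) = £367,694.00 × 0.09316806… = £34,257.3370…
Total = £367,694.00 + £12,869.2900 + £34,257.3370… = £414,820.63

£414,820.63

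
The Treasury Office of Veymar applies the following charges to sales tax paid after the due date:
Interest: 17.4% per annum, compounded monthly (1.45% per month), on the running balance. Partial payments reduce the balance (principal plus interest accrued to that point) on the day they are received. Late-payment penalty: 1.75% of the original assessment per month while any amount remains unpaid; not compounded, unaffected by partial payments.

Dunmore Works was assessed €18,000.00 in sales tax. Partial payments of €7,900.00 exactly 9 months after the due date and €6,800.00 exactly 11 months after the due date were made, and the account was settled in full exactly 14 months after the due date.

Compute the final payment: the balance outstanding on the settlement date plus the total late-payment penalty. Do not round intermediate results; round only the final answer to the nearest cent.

Balance at month 9: €18,000.0000 × (1 + 0.0145)^9 = €20,489.9532…
After €7,900.00 payment: €20,489.9532… − €7,900.00 = €12,589.9532…
Balance at month 11: €12,589.9532… × (1 + 0.0145)^2 = €12,957.7089…
After €6,800.00 payment: €12,957.7089… − €6,800.00 = €6,157.7089…
Balance at month 14: €6,157.7089… × (1 + 0.0145)^3 = €6,429.4720…
Penalty: 14 × 1.75% × €18,000.00 = €4,410.00
Final settlement = outstanding balance + penalty = €6,429.4720… + €4,410.00 = €10,839.47

€10,839.47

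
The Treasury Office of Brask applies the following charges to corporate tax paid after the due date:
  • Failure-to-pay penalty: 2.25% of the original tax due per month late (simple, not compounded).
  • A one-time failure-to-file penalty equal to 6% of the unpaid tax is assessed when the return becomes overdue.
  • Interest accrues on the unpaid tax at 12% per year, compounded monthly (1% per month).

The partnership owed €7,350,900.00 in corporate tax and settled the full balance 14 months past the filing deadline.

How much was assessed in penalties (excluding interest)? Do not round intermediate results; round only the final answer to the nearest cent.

Failure-to-file penalty: 6% × €7,350,900.00 = €441,054.00
Failure-to-pay penalty: 14 × 2.25% × €7,350,900.00 = €2,315,533.50
Total penalty = €441,054.00 + €2,315,533.50 = €2,756,587.50

€2,756,587.50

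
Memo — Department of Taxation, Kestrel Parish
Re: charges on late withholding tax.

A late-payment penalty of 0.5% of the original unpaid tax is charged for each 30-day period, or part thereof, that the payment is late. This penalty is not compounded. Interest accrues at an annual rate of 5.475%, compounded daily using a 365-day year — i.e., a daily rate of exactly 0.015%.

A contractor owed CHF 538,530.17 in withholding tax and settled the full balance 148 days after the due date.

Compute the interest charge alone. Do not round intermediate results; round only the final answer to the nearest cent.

CHF 12,088.15

Interest: CHF 538,530.17 × ((1 + 0.00015)^148 − 1) = CHF 538,530.17 × 0.02244655… = CHF 12,088.1452…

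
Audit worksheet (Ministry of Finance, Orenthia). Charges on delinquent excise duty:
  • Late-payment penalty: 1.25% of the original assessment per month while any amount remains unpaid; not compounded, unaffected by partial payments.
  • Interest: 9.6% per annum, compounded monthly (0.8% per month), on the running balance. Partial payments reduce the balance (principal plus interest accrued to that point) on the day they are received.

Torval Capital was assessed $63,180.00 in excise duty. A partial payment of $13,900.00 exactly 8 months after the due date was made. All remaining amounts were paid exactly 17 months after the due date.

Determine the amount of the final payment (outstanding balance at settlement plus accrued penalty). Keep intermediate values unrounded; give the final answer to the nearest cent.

Balance at month 8: $63,180.0000 × (1 + 0.008)^8 = $67,338.5683…
After $13,900.00 payment: $67,338.5683… − $13,900.00 = $53,438.5683…
Balance at month 17: $53,438.5683… × (1 + 0.008)^9 = $57,411.5938…
Penalty: 17 × 1.25% × $63,180.00 = $13,425.75
Final settlement = outstanding balance + penalty = $57,411.5938… + $13,425.75 = $70,837.34

$70,837.34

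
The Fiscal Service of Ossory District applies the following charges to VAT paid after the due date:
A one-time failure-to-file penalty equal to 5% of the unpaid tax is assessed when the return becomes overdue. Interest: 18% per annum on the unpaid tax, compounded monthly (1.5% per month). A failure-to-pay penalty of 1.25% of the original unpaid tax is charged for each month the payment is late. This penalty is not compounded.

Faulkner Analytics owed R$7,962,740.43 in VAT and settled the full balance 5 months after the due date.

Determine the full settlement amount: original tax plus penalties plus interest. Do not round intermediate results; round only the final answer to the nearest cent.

R$9,473,941.19

Failure-to-file penalty: 5% × R$7,962,740.43 = R$398,137.02…
Failure-to-pay penalty = 1.25% × R$7,962,740.43 × 5 mo = R$497,671.28…
Interest: R$7,962,740.43 × ((1 + 0.015)^5 − 1) = R$7,962,740.43 × 0.0772840… = R$615,392.4623…
Total = R$7,962,740.43 + R$895,808.2984… + R$615,392.4623… = R$9,473,941.19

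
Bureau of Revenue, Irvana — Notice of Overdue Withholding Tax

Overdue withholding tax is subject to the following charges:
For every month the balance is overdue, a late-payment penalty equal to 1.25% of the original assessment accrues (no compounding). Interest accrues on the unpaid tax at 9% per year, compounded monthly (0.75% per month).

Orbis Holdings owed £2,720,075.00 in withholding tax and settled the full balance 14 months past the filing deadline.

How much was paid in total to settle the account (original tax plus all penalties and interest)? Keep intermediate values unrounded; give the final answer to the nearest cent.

£3,496,045.83

Late-payment penalty: 14 × 1.25% × £2,720,075.00 = £476,013.13…
Interest: £2,720,075.00 × ((1 + 0.0075)^14 − 1) = £2,720,075.00 × 0.1102755… = £299,957.7062…
Total = £2,720,075.00 + £476,013.1250 + £299,957.7062… = £3,496,045.83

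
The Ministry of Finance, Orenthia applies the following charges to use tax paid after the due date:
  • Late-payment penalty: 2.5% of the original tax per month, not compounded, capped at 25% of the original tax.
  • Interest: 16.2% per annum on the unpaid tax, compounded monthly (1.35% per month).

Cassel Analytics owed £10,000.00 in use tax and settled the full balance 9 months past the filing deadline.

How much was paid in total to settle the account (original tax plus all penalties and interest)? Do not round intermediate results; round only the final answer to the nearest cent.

Penalty: 9 × 2.5% × £10,000.00 = £2,250.00 (below the 25% cap of £2,500.00)
Interest: £10,000.00 × ((1 + 0.0135)^9 − 1) = £10,000.00 × 0.1282719… = £1,282.7191…
Total = £10,000.00 + £2,250.0000 + £1,282.7191… = £13,532.72

£13,532.72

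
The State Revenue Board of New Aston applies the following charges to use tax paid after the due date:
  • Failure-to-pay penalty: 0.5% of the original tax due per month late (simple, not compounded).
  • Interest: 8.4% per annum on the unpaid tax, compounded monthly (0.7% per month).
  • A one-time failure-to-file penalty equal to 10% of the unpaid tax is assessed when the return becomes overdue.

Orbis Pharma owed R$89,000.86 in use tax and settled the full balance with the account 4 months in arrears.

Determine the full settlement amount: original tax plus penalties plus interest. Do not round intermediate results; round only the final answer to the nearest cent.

Failure-to-file penalty: 10% × R$89,000.86 = R$8,900.09…
Failure-to-pay penalty = 0.5% × R$89,000.86 × 4 mo = R$1,780.02…
Interest: R$89,000.86 × ((1 + 0.007)^4 − 1) = R$89,000.86 × 0.0282954… = R$2,518.3127…
Total = R$89,000.86 + R$10,680.1032 + R$2,518.3127… = R$102,199.28

R$102,199.28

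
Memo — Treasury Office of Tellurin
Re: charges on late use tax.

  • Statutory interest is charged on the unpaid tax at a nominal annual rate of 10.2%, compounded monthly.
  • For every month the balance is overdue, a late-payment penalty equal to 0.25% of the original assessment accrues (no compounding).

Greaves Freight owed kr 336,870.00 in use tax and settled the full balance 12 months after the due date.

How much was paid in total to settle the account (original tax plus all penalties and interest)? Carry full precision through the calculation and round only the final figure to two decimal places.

Late-payment penalty = 0.25% × kr 336,870.00 × 12 mo = kr 10,106.10
Interest (10.2%/yr ÷ 12 = 0.85%/month): kr 336,870.00 × ((1 + 0.0085)^12 − 1) = kr 36,013.5007…
Total = kr 336,870.00 + kr 10,106.1000 + kr 36,013.5007… = kr 382,989.60

kr 382,989.60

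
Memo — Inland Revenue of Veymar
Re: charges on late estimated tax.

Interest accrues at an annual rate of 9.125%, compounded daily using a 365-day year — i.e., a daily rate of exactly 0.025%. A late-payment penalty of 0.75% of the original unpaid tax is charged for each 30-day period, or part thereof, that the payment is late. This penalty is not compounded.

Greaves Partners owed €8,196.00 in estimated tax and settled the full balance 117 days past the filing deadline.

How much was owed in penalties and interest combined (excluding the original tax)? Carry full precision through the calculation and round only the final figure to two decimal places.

Penalty periods: ⌈117/30⌉ = 4; penalty = 4 × 0.75% × €8,196.00 = €245.88
Interest: €8,196.00 × ((1 + 0.00025)^117 − 1) = €8,196.00 × 0.02967822… = €243.2427…
Penalties + interest = €245.8800 + €243.2427… = €489.12

€489.12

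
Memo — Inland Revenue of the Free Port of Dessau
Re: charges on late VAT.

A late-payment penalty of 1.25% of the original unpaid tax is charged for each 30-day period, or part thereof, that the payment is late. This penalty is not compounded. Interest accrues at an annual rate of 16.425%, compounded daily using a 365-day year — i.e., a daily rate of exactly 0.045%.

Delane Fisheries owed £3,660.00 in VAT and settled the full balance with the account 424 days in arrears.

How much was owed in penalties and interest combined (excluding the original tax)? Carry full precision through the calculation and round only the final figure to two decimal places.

£1,455.46

Penalty periods: ⌈424/30⌉ = 15; penalty = 15 × 1.25% × £3,660.00 = £686.25
Interest: £3,660.00 × ((1 + 0.00045)^424 − 1) = £3,660.00 × 0.21016545… = £769.2055…
Penalties + interest = £686.2500 + £769.2055… = £1,455.46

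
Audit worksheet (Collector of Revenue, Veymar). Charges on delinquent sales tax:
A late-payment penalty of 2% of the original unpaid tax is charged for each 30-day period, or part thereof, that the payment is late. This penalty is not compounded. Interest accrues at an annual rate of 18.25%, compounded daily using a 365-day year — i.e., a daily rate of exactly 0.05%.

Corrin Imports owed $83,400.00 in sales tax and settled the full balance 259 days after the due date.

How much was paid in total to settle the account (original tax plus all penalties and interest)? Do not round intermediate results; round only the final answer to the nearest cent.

$109,939.74

Penalty periods: ⌈259/30⌉ = 9; penalty = 9 × 2% × $83,400.00 = $15,012.00
Interest: $83,400.00 × ((1 + 0.0005)^259 − 1) = $83,400.00 × 0.13822227… = $11,527.7376…
Total = $83,400.00 + $15,012.0000 + $11,527.7376… = $109,939.74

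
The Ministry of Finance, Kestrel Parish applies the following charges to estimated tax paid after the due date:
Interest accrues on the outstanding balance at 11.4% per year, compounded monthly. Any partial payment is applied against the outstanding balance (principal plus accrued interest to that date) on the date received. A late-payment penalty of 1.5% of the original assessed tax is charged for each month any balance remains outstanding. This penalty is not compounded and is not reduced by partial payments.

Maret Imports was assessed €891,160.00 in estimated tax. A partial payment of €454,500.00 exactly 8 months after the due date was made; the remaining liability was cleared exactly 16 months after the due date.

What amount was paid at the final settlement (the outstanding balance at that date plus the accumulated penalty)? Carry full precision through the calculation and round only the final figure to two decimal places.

€760,374.77

Monthly rate = 11.4% ÷ 12 = 0.95%
Balance at month 8: €891,160.0000 × (1 + 0.0095)^8 = €961,183.4206…
After €454,500.00 payment: €961,183.4206… − €454,500.00 = €506,683.4206…
Balance at month 16: €506,683.4206… × (1 + 0.0095)^8 = €546,496.3680…
Penalty: 16 × 1.5% × €891,160.00 = €213,878.40
Final settlement = outstanding balance + penalty = €546,496.3680… + €213,878.40 = €760,374.77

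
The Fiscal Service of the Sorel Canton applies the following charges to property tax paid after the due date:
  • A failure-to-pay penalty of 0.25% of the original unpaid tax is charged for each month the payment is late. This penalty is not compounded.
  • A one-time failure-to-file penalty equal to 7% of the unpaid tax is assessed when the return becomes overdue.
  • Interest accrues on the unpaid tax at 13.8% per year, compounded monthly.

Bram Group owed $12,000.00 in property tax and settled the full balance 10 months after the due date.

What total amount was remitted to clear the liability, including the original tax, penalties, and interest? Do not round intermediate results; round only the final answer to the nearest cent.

$14,593.65

Failure-to-file penalty: 7% × $12,000.00 = $840.00
Failure-to-pay penalty = 0.25% × $12,000.00 × 10 mo = $300.00
Interest (13.8%/yr ÷ 12 = 1.15%/month): $12,000.00 × ((1 + 0.0115)^10 − 1) = $1,453.6497…
Total = $12,000.00 + $1,140.0000 + $1,453.6497… = $14,593.65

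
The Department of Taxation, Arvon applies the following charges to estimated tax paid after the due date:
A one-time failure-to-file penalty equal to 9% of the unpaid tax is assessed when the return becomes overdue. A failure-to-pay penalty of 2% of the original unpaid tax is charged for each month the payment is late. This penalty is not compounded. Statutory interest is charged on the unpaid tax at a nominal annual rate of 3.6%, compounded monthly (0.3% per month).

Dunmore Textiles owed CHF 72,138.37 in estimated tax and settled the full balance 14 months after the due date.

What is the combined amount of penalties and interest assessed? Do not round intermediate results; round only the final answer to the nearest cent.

CHF 29,780.80

Failure-to-file penalty: 9% × CHF 72,138.37 = CHF 6,492.45…
Failure-to-pay penalty = 2% × CHF 72,138.37 × 14 mo = CHF 20,198.74…
Interest: CHF 72,138.37 × ((1 + 0.003)^14 − 1) = CHF 72,138.37 × 0.0428289… = CHF 3,089.6077…
Penalties + interest = CHF 26,691.1969 + CHF 3,089.6077… = CHF 29,780.80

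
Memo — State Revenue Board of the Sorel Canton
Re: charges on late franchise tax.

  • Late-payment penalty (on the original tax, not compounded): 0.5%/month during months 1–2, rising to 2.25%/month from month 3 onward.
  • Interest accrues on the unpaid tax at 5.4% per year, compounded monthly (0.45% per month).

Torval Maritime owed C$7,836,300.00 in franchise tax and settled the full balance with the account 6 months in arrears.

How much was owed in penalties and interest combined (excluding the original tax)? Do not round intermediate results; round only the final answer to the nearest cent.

Penalty, months 1–2: 2 × 0.5% × C$7,836,300.00 = C$78,363.00
Penalty, months 3–6: 4 × 2.25% × C$7,836,300.00 = C$705,267.00
Interest: C$7,836,300.00 × ((1 + 0.0045)^6 − 1) = C$7,836,300.00 × 0.0273056… = C$213,974.7061…
Penalties + interest = C$783,630.0000 + C$213,974.7061… = C$997,604.71

C$997,604.71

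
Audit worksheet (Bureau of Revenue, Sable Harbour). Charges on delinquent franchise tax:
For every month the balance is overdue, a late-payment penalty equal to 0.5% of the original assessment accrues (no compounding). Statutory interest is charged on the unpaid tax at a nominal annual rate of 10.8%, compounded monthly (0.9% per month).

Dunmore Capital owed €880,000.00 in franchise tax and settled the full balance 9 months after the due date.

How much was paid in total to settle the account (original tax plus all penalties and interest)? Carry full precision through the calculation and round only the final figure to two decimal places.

€993,500.70

Late-payment penalty: 9 × 0.5% × €880,000.00 = €39,600.00
Interest: €880,000.00 × ((1 + 0.009)^9 − 1) = €880,000.00 × 0.0839781… = €73,900.7018…
Total = €880,000.00 + €39,600.0000 + €73,900.7018… = €993,500.70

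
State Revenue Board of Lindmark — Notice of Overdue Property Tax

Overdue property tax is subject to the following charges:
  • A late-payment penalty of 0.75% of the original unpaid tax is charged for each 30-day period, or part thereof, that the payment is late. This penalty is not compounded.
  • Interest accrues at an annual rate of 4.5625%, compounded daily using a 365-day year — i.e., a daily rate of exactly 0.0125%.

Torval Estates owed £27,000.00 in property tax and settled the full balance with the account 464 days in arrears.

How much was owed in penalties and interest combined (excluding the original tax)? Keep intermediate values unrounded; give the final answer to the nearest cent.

Penalty periods: ⌈464/30⌉ = 16; penalty = 16 × 0.75% × £27,000.00 = £3,240.00
Interest: £27,000.00 × ((1 + 0.000125)^464 − 1) = £27,000.00 × 0.05971115… = £1,612.2012…
Penalties + interest = £3,240.0000 + £1,612.2012… = £4,852.20

£4,852.20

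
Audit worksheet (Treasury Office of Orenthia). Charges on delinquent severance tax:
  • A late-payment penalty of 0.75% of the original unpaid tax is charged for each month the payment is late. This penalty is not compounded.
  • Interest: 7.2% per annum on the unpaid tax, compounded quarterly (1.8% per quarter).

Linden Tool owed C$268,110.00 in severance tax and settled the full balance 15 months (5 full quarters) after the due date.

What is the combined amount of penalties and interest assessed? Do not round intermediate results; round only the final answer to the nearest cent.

Late-payment penalty = 0.75% × C$268,110.00 × 15 mo = C$30,162.38…
Interest: C$268,110.00 × ((1 + 0.018)^5 − 1) = C$268,110.00 × 0.0932988… = C$25,014.3538…
Penalties + interest = C$30,162.3750 + C$25,014.3538… = C$55,176.73

C$55,176.73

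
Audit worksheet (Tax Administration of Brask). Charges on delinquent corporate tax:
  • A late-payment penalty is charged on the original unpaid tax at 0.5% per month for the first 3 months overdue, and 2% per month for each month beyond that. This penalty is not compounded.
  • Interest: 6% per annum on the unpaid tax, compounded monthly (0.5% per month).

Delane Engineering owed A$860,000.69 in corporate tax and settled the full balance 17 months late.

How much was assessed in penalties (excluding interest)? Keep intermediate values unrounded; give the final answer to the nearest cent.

Penalty, months 1–3: 3 × 0.5% × A$860,000.69 = A$12,900.01…
Penalty, months 4–17: 14 × 2% × A$860,000.69 = A$240,800.19…
Total penalty = A$12,900.01… + A$240,800.19… = A$253,700.20

A$253,700.20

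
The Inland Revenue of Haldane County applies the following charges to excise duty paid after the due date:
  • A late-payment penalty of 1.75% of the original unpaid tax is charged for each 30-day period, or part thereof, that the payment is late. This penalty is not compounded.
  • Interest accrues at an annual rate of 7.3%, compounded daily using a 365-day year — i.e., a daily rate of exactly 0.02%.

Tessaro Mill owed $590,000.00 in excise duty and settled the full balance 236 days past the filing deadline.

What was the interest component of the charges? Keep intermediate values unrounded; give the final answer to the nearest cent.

$28,512.76

Interest: $590,000.00 × ((1 + 0.0002)^236 − 1) = $590,000.00 × 0.04832671… = $28,512.7571…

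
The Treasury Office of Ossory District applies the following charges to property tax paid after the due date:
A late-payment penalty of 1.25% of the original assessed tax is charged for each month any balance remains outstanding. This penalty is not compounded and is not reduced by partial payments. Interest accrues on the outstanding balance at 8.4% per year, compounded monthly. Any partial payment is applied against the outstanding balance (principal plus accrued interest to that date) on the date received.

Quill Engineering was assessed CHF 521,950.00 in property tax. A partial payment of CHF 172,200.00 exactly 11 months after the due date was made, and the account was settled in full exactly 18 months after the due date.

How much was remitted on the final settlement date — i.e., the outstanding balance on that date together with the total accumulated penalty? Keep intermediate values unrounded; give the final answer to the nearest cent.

Monthly rate = 8.4% ÷ 12 = 0.7%
Balance at month 11: CHF 521,950.0000 × (1 + 0.007)^11 = CHF 563,576.7626…
After CHF 172,200.00 payment: CHF 563,576.7626… − CHF 172,200.00 = CHF 391,376.7626…
Balance at month 18: CHF 391,376.7626… × (1 + 0.007)^7 = CHF 410,961.6822…
Penalty: 18 × 1.25% × CHF 521,950.00 = CHF 117,438.75
Final settlement = outstanding balance + penalty = CHF 410,961.6822… + CHF 117,438.75 = CHF 528,400.43

CHF 528,400.43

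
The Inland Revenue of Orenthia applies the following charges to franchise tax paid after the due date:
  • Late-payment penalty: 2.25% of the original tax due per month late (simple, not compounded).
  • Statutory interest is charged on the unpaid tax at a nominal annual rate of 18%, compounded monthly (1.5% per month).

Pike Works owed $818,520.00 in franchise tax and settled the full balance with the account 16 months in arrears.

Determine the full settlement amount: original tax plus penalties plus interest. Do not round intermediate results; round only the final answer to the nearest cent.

Late-payment penalty: 16 × 2.25% × $818,520.00 = $294,667.20
Interest: $818,520.00 × ((1 + 0.015)^16 − 1) = $818,520.00 × 0.2689855… = $220,170.0505…
Total = $818,520.00 + $294,667.2000 + $220,170.0505… = $1,333,357.25

$1,333,357.25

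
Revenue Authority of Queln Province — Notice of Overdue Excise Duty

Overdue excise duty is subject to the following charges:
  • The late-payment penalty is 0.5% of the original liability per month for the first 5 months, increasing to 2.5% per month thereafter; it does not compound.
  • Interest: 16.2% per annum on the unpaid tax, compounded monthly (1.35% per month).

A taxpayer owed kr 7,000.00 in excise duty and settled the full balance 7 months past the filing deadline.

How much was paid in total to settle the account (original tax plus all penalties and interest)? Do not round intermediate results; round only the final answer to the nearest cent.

kr 8,213.90

Penalty, months 1–5: 5 × 0.5% × kr 7,000.00 = kr 175.00
Penalty, months 6–7: 2 × 2.5% × kr 7,000.00 = kr 350.00
Interest: kr 7,000.00 × ((1 + 0.0135)^7 − 1) = kr 7,000.00 × 0.0984145… = kr 688.9017…
Total = kr 7,000.00 + kr 525.0000 + kr 688.9017… = kr 8,213.90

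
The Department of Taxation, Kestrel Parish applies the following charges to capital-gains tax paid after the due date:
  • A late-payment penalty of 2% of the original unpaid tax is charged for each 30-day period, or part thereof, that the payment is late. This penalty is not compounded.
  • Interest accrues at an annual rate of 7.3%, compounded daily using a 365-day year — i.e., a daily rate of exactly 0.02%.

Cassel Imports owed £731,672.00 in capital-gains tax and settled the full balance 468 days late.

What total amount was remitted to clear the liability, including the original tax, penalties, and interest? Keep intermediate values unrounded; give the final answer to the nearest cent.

£1,037,591.48

Penalty periods: ⌈468/30⌉ = 16; penalty = 16 × 2% × £731,672.00 = £234,135.04
Interest: £731,672.00 × ((1 + 0.0002)^468 − 1) = £731,672.00 × 0.09811013… = £71,784.4372…
Total = £731,672.00 + £234,135.0400 + £71,784.4372… = £1,037,591.48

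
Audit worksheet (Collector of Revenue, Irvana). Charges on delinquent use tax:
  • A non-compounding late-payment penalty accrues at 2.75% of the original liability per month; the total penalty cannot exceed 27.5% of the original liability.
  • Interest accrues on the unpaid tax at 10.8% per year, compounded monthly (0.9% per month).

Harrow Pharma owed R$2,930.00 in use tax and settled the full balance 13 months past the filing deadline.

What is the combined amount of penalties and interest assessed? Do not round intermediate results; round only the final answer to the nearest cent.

R$1,167.70

Penalty (uncapped): 13 × 2.75% × R$2,930.00 = R$1,047.48…; cap = 27.5% × R$2,930.00 = R$805.75 → penalty = R$805.75
Interest: R$2,930.00 × ((1 + 0.009)^13 − 1) = R$2,930.00 × 0.1235313… = R$361.9466…
Penalties + interest = R$805.7500 + R$361.9466… = R$1,167.70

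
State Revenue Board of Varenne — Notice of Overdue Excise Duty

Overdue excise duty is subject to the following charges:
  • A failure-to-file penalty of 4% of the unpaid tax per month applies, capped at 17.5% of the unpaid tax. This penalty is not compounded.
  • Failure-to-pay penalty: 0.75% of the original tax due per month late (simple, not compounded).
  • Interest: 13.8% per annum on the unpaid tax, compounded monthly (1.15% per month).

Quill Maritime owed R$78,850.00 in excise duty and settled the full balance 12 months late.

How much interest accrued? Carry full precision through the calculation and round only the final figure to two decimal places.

R$11,596.62

Interest: R$78,850.00 × ((1 + 0.0115)^12 − 1) = R$78,850.00 × 0.1470719… = R$11,596.6202…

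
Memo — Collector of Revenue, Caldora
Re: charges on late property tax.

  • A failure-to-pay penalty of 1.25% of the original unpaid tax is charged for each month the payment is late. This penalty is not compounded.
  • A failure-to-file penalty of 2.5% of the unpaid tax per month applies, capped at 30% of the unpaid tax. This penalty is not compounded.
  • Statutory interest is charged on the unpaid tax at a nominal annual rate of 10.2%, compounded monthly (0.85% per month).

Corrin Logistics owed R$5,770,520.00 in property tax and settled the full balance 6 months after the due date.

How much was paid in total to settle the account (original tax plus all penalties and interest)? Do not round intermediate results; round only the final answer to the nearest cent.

R$7,369,508.65

Failure-to-file: 6 × 2.5% × R$5,770,520.00 = R$865,578.00 (under the 30% cap)
Failure-to-pay penalty = 1.25% × R$5,770,520.00 × 6 mo = R$432,789.00
Interest: R$5,770,520.00 × ((1 + 0.0085)^6 − 1) = R$5,770,520.00 × 0.0520961… = R$300,621.6508…
Total = R$5,770,520.00 + R$1,298,367.0000 + R$300,621.6508… = R$7,369,508.65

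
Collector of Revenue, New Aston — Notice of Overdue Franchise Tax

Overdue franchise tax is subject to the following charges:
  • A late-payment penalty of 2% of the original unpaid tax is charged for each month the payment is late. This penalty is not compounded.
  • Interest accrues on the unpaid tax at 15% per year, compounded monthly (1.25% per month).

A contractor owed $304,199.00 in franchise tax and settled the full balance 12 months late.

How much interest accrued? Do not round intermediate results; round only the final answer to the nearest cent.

$48,901.36

Interest: $304,199.00 × ((1 + 0.0125)^12 − 1) = $304,199.00 × 0.1607545… = $48,901.3635…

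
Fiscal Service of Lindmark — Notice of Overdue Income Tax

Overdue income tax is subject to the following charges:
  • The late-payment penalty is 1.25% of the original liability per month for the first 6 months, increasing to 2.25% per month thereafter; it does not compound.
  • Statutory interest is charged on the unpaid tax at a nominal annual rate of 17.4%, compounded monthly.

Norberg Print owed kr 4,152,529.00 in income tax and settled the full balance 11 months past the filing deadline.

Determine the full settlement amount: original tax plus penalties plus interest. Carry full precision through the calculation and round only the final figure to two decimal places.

kr 5,643,626.01

Penalty, months 1–6: 6 × 1.25% × kr 4,152,529.00 = kr 311,439.68…
Penalty, months 7–11: 5 × 2.25% × kr 4,152,529.00 = kr 467,159.51…
Interest (17.4%/yr ÷ 12 = 1.45%/month): kr 4,152,529.00 × ((1 + 0.0145)^11 − 1) = kr 712,497.8243…
Total = kr 4,152,529.00 + kr 778,599.1875 + kr 712,497.8243… = kr 5,643,626.01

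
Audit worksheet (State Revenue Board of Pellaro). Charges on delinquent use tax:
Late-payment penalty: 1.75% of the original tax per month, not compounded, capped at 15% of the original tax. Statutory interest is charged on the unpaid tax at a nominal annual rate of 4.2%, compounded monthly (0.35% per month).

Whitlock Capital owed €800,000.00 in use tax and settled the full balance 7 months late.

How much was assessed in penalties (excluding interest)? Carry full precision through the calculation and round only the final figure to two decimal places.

€98,000.00

Penalty: 7 × 1.75% × €800,000.00 = €98,000.00 (below the 15% cap of €120,000.00)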